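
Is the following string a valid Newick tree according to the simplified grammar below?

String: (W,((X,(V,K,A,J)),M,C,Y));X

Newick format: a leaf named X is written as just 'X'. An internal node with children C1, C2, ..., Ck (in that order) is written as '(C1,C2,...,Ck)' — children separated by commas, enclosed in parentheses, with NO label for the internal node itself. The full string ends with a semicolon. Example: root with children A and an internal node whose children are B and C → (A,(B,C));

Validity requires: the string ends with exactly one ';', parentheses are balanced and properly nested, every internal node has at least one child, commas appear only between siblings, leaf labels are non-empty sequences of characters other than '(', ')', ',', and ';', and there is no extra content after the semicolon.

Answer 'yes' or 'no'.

Input: (W,((X,(V,K,A,J)),M,C,Y));X
Paren balance: 4 '(' vs 4 ')' OK
Ends with single ';': False
Full parse: FAILS (must end with ;)
Valid: False

Answer: no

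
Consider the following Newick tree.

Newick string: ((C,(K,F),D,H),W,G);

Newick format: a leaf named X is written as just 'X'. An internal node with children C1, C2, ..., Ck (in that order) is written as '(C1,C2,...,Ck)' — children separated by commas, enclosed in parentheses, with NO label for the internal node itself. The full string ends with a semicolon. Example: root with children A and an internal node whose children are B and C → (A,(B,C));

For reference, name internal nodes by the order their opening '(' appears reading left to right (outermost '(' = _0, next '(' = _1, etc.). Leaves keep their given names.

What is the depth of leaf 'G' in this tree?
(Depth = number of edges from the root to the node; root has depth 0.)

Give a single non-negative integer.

Answer: 1

Derivation:
Newick: ((C,(K,F),D,H),W,G);
Naming internals by '(' encounter order: outermost '(' = _0, next = _1, ...
Query node: G
Path from root: _0 -> G
Depth of G: 1 (number of edges from root)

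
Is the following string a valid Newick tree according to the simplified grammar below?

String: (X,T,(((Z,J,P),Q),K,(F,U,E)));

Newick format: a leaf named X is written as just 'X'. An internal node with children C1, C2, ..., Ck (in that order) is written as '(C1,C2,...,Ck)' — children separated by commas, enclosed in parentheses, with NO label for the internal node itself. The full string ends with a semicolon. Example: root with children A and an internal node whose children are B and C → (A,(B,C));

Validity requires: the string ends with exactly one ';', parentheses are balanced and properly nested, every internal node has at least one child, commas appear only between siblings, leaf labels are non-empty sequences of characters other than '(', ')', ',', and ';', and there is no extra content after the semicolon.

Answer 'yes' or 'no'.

Answer: yes

Derivation:
Input: (X,T,(((Z,J,P),Q),K,(F,U,E)));
Paren balance: 5 '(' vs 5 ')' OK
Ends with single ';': True
Full parse: OK
Valid: True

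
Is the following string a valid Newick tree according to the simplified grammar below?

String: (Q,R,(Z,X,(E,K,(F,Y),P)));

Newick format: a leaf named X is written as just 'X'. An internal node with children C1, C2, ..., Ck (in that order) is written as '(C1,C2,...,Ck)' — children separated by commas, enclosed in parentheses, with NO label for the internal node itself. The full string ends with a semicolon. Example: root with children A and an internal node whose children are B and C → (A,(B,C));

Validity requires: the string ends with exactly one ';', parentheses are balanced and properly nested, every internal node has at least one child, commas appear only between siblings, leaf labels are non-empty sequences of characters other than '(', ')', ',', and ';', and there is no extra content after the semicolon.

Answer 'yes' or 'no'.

Answer: yes

Derivation:
Input: (Q,R,(Z,X,(E,K,(F,Y),P)));
Paren balance: 4 '(' vs 4 ')' OK
Ends with single ';': True
Full parse: OK
Valid: True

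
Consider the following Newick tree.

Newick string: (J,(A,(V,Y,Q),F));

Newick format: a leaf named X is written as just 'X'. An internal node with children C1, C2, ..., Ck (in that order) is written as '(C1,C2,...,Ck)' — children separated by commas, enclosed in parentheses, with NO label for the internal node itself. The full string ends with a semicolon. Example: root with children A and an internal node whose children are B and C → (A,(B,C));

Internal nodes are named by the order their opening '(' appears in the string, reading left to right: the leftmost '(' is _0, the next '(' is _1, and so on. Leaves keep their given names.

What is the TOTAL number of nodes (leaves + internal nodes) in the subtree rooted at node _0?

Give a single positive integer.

Answer: 9

Derivation:
Newick: (J,(A,(V,Y,Q),F));
Locate _0: it is the '(' at position 0 (the 1st '(' reading left to right).
Query: subtree rooted at _0
_0: subtree_size = 1 + 8
  J: subtree_size = 1 + 0
  _1: subtree_size = 1 + 6
    A: subtree_size = 1 + 0
    _2: subtree_size = 1 + 3
      V: subtree_size = 1 + 0
      Y: subtree_size = 1 + 0
      Q: subtree_size = 1 + 0
    F: subtree_size = 1 + 0
Total subtree size of _0: 9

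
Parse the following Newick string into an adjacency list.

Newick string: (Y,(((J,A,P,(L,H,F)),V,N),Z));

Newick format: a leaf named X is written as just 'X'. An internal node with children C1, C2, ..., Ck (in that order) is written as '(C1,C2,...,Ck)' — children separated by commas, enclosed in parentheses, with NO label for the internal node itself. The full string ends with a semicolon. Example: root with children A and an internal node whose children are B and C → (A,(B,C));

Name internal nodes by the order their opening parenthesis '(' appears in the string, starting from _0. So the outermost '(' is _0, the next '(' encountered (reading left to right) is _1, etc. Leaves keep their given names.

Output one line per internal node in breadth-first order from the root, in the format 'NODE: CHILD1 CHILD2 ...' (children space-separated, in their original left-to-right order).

Answer: _0: Y _1
_1: _2 Z
_2: _3 V N
_3: J A P _4
_4: L H F

Derivation:
Input: (Y,(((J,A,P,(L,H,F)),V,N),Z));
Scanning left-to-right, naming '(' by encounter order:
  pos 0: '(' -> open internal node _0 (depth 1)
  pos 3: '(' -> open internal node _1 (depth 2)
  pos 4: '(' -> open internal node _2 (depth 3)
  pos 5: '(' -> open internal node _3 (depth 4)
  pos 12: '(' -> open internal node _4 (depth 5)
  pos 18: ')' -> close internal node _4 (now at depth 4)
  pos 19: ')' -> close internal node _3 (now at depth 3)
  pos 24: ')' -> close internal node _2 (now at depth 2)
  pos 27: ')' -> close internal node _1 (now at depth 1)
  pos 28: ')' -> close internal node _0 (now at depth 0)
Total internal nodes: 5
BFS adjacency from root:
  _0: Y _1
  _1: _2 Z
  _2: _3 V N
  _3: J A P _4
  _4: L H F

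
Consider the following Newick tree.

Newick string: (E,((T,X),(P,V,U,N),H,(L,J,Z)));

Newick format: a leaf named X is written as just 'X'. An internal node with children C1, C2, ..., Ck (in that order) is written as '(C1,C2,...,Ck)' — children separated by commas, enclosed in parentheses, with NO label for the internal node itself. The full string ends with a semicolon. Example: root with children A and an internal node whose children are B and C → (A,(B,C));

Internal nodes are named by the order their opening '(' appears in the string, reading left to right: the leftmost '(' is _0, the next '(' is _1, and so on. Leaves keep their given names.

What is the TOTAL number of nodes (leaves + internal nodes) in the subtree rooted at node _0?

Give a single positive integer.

Answer: 16

Derivation:
Newick: (E,((T,X),(P,V,U,N),H,(L,J,Z)));
Locate _0: it is the '(' at position 0 (the 1st '(' reading left to right).
Query: subtree rooted at _0
_0: subtree_size = 1 + 15
  E: subtree_size = 1 + 0
  _1: subtree_size = 1 + 13
    _2: subtree_size = 1 + 2
      T: subtree_size = 1 + 0
      X: subtree_size = 1 + 0
    _3: subtree_size = 1 + 4
      P: subtree_size = 1 + 0
      V: subtree_size = 1 + 0
      U: subtree_size = 1 + 0
      N: subtree_size = 1 + 0
    H: subtree_size = 1 + 0
    _4: subtree_size = 1 + 3
      L: subtree_size = 1 + 0
      J: subtree_size = 1 + 0
      Z: subtree_size = 1 + 0
Total subtree size of _0: 16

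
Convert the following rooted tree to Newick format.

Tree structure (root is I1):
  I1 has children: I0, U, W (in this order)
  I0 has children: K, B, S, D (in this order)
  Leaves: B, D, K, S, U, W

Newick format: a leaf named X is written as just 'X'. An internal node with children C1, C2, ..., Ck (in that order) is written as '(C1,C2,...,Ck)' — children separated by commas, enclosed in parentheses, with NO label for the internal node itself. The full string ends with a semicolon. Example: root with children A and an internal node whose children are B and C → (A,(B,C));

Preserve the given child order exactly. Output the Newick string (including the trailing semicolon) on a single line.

internal I1 with children ['I0', 'U', 'W']
  internal I0 with children ['K', 'B', 'S', 'D']
    leaf 'K' → 'K'
    leaf 'B' → 'B'
    leaf 'S' → 'S'
    leaf 'D' → 'D'
  → '(K,B,S,D)'
  leaf 'U' → 'U'
  leaf 'W' → 'W'
→ '((K,B,S,D),U,W)'
Final: ((K,B,S,D),U,W);

Answer: ((K,B,S,D),U,W);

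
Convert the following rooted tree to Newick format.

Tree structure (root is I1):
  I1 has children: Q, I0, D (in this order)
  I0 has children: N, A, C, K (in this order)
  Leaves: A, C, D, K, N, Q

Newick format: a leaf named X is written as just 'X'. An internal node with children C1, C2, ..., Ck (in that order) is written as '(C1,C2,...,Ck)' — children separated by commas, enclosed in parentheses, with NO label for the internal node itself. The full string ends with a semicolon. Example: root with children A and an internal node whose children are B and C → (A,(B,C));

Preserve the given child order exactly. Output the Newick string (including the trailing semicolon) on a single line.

Answer: (Q,(N,A,C,K),D);

Derivation:
internal I1 with children ['Q', 'I0', 'D']
  leaf 'Q' → 'Q'
  internal I0 with children ['N', 'A', 'C', 'K']
    leaf 'N' → 'N'
    leaf 'A' → 'A'
    leaf 'C' → 'C'
    leaf 'K' → 'K'
  → '(N,A,C,K)'
  leaf 'D' → 'D'
→ '(Q,(N,A,C,K),D)'
Final: (Q,(N,A,C,K),D);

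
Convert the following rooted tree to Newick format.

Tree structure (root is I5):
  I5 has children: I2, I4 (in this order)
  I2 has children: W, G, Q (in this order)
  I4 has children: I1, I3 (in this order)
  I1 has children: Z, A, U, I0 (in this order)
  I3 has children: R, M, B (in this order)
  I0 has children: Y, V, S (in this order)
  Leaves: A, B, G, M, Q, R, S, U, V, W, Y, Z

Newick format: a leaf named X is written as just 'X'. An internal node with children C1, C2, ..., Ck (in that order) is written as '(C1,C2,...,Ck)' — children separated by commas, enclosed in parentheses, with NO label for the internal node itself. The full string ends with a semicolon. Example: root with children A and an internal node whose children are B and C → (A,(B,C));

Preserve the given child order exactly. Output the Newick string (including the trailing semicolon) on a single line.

internal I5 with children ['I2', 'I4']
  internal I2 with children ['W', 'G', 'Q']
    leaf 'W' → 'W'
    leaf 'G' → 'G'
    leaf 'Q' → 'Q'
  → '(W,G,Q)'
  internal I4 with children ['I1', 'I3']
    internal I1 with children ['Z', 'A', 'U', 'I0']
      leaf 'Z' → 'Z'
      leaf 'A' → 'A'
      leaf 'U' → 'U'
      internal I0 with children ['Y', 'V', 'S']
        leaf 'Y' → 'Y'
        leaf 'V' → 'V'
        leaf 'S' → 'S'
      → '(Y,V,S)'
    → '(Z,A,U,(Y,V,S))'
    internal I3 with children ['R', 'M', 'B']
      leaf 'R' → 'R'
      leaf 'M' → 'M'
      leaf 'B' → 'B'
    → '(R,M,B)'
  → '((Z,A,U,(Y,V,S)),(R,M,B))'
→ '((W,G,Q),((Z,A,U,(Y,V,S)),(R,M,B)))'
Final: ((W,G,Q),((Z,A,U,(Y,V,S)),(R,M,B)));

Answer: ((W,G,Q),((Z,A,U,(Y,V,S)),(R,M,B)));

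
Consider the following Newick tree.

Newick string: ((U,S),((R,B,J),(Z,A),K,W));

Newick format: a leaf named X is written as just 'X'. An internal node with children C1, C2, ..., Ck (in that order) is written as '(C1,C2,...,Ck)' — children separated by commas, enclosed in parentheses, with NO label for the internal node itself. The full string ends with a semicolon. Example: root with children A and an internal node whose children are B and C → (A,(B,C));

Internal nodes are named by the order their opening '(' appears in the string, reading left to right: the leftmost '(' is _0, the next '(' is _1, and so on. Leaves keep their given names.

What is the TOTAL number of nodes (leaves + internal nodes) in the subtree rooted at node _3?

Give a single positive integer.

Newick: ((U,S),((R,B,J),(Z,A),K,W));
Locate _3: it is the '(' at position 8 (the 4th '(' reading left to right).
Query: subtree rooted at _3
_3: subtree_size = 1 + 3
  R: subtree_size = 1 + 0
  B: subtree_size = 1 + 0
  J: subtree_size = 1 + 0
Total subtree size of _3: 4

Answer: 4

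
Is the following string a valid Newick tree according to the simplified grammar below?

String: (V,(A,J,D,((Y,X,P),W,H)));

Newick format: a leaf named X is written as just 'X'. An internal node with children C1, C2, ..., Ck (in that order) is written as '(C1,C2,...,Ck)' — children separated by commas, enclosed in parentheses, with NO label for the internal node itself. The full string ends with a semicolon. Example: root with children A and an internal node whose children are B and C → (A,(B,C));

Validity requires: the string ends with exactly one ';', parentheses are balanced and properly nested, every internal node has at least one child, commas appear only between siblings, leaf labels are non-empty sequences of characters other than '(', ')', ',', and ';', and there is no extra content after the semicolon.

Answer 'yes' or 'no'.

Input: (V,(A,J,D,((Y,X,P),W,H)));
Paren balance: 4 '(' vs 4 ')' OK
Ends with single ';': True
Full parse: OK
Valid: True

Answer: yes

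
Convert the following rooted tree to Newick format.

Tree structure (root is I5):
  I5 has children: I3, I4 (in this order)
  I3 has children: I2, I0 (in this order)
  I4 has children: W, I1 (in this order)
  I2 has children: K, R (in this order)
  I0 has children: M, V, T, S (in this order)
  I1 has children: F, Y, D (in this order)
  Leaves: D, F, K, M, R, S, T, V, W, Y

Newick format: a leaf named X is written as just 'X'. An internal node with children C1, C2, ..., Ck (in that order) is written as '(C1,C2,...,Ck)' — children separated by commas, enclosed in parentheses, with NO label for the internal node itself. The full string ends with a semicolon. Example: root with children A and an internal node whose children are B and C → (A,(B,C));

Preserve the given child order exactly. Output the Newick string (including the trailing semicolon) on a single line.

Answer: (((K,R),(M,V,T,S)),(W,(F,Y,D)));

Derivation:
internal I5 with children ['I3', 'I4']
  internal I3 with children ['I2', 'I0']
    internal I2 with children ['K', 'R']
      leaf 'K' → 'K'
      leaf 'R' → 'R'
    → '(K,R)'
    internal I0 with children ['M', 'V', 'T', 'S']
      leaf 'M' → 'M'
      leaf 'V' → 'V'
      leaf 'T' → 'T'
      leaf 'S' → 'S'
    → '(M,V,T,S)'
  → '((K,R),(M,V,T,S))'
  internal I4 with children ['W', 'I1']
    leaf 'W' → 'W'
    internal I1 with children ['F', 'Y', 'D']
      leaf 'F' → 'F'
      leaf 'Y' → 'Y'
      leaf 'D' → 'D'
    → '(F,Y,D)'
  → '(W,(F,Y,D))'
→ '(((K,R),(M,V,T,S)),(W,(F,Y,D)))'
Final: (((K,R),(M,V,T,S)),(W,(F,Y,D)));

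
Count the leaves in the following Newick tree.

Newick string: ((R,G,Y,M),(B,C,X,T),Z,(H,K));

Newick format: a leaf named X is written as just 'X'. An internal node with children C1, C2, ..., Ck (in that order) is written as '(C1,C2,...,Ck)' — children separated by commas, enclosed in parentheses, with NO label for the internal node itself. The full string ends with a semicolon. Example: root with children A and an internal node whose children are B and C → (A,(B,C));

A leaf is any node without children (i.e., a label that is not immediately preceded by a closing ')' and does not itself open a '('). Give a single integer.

Answer: 11

Derivation:
Newick: ((R,G,Y,M),(B,C,X,T),Z,(H,K));
Scan left-to-right; a leaf is any maximal label run not followed by '(':
  pos 2: leaf 'R' → count = 1
  pos 4: leaf 'G' → count = 2
  pos 6: leaf 'Y' → count = 3
  pos 8: leaf 'M' → count = 4
  pos 12: leaf 'B' → count = 5
  pos 14: leaf 'C' → count = 6
  pos 16: leaf 'X' → count = 7
  pos 18: leaf 'T' → count = 8
  pos 21: leaf 'Z' → count = 9
  pos 24: leaf 'H' → count = 10
  pos 26: leaf 'K' → count = 11
Total leaves: 11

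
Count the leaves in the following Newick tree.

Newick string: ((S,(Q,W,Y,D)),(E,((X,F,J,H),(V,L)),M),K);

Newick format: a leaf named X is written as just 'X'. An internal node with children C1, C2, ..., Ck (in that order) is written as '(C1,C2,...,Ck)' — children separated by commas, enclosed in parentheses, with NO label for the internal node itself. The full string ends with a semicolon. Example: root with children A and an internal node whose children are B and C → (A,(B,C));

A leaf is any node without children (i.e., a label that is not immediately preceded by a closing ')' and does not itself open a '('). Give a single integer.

Newick: ((S,(Q,W,Y,D)),(E,((X,F,J,H),(V,L)),M),K);
Scan left-to-right; a leaf is any maximal label run not followed by '(':
  pos 2: leaf 'S' → count = 1
  pos 5: leaf 'Q' → count = 2
  pos 7: leaf 'W' → count = 3
  pos 9: leaf 'Y' → count = 4
  pos 11: leaf 'D' → count = 5
  pos 16: leaf 'E' → count = 6
  pos 20: leaf 'X' → count = 7
  pos 22: leaf 'F' → count = 8
  pos 24: leaf 'J' → count = 9
  pos 26: leaf 'H' → count = 10
  pos 30: leaf 'V' → count = 11
  pos 32: leaf 'L' → count = 12
  pos 36: leaf 'M' → count = 13
  pos 39: leaf 'K' → count = 14
Total leaves: 14

Answer: 14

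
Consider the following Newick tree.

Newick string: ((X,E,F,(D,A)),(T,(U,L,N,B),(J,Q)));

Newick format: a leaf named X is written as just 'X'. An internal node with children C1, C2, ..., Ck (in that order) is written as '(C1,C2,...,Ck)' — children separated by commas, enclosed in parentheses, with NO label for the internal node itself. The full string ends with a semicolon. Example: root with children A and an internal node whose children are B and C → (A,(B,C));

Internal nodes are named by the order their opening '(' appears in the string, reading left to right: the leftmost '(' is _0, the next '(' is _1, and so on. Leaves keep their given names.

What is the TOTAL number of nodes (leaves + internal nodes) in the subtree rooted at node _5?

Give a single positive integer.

Answer: 3

Derivation:
Newick: ((X,E,F,(D,A)),(T,(U,L,N,B),(J,Q)));
Locate _5: it is the '(' at position 28 (the 6th '(' reading left to right).
Query: subtree rooted at _5
_5: subtree_size = 1 + 2
  J: subtree_size = 1 + 0
  Q: subtree_size = 1 + 0
Total subtree size of _5: 3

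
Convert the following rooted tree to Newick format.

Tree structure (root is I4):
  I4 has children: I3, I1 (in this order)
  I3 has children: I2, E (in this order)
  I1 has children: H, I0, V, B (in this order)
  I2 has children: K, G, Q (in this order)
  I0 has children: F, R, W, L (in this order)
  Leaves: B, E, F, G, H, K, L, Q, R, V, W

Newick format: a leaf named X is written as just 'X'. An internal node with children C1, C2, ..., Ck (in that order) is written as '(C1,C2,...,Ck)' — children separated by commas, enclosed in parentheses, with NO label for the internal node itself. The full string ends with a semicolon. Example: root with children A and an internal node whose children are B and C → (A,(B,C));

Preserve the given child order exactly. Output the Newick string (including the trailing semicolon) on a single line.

Answer: (((K,G,Q),E),(H,(F,R,W,L),V,B));

Derivation:
internal I4 with children ['I3', 'I1']
  internal I3 with children ['I2', 'E']
    internal I2 with children ['K', 'G', 'Q']
      leaf 'K' → 'K'
      leaf 'G' → 'G'
      leaf 'Q' → 'Q'
    → '(K,G,Q)'
    leaf 'E' → 'E'
  → '((K,G,Q),E)'
  internal I1 with children ['H', 'I0', 'V', 'B']
    leaf 'H' → 'H'
    internal I0 with children ['F', 'R', 'W', 'L']
      leaf 'F' → 'F'
      leaf 'R' → 'R'
      leaf 'W' → 'W'
      leaf 'L' → 'L'
    → '(F,R,W,L)'
    leaf 'V' → 'V'
    leaf 'B' → 'B'
  → '(H,(F,R,W,L),V,B)'
→ '(((K,G,Q),E),(H,(F,R,W,L),V,B))'
Final: (((K,G,Q),E),(H,(F,R,W,L),V,B));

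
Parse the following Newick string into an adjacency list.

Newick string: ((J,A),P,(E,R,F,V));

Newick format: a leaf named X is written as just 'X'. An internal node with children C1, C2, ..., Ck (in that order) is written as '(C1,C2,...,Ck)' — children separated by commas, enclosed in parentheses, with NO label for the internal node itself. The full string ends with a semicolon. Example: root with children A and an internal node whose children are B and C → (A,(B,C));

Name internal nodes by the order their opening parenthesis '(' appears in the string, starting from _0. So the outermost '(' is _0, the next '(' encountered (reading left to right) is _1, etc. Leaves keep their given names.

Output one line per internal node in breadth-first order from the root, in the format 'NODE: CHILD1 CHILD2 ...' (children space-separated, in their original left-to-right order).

Answer: _0: _1 P _2
_1: J A
_2: E R F V

Derivation:
Input: ((J,A),P,(E,R,F,V));
Scanning left-to-right, naming '(' by encounter order:
  pos 0: '(' -> open internal node _0 (depth 1)
  pos 1: '(' -> open internal node _1 (depth 2)
  pos 5: ')' -> close internal node _1 (now at depth 1)
  pos 9: '(' -> open internal node _2 (depth 2)
  pos 17: ')' -> close internal node _2 (now at depth 1)
  pos 18: ')' -> close internal node _0 (now at depth 0)
Total internal nodes: 3
BFS adjacency from root:
  _0: _1 P _2
  _1: J A
  _2: E R F V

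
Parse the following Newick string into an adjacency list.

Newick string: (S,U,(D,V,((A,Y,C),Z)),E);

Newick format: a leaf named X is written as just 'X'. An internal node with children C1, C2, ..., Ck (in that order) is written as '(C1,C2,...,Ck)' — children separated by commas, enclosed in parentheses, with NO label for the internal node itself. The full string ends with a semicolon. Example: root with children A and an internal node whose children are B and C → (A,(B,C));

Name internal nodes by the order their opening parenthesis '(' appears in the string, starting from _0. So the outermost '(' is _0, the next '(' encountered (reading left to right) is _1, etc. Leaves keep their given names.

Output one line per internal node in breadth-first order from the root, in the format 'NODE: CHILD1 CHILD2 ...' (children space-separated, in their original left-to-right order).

Input: (S,U,(D,V,((A,Y,C),Z)),E);
Scanning left-to-right, naming '(' by encounter order:
  pos 0: '(' -> open internal node _0 (depth 1)
  pos 5: '(' -> open internal node _1 (depth 2)
  pos 10: '(' -> open internal node _2 (depth 3)
  pos 11: '(' -> open internal node _3 (depth 4)
  pos 17: ')' -> close internal node _3 (now at depth 3)
  pos 20: ')' -> close internal node _2 (now at depth 2)
  pos 21: ')' -> close internal node _1 (now at depth 1)
  pos 24: ')' -> close internal node _0 (now at depth 0)
Total internal nodes: 4
BFS adjacency from root:
  _0: S U _1 E
  _1: D V _2
  _2: _3 Z
  _3: A Y C

Answer: _0: S U _1 E
_1: D V _2
_2: _3 Z
_3: A Y C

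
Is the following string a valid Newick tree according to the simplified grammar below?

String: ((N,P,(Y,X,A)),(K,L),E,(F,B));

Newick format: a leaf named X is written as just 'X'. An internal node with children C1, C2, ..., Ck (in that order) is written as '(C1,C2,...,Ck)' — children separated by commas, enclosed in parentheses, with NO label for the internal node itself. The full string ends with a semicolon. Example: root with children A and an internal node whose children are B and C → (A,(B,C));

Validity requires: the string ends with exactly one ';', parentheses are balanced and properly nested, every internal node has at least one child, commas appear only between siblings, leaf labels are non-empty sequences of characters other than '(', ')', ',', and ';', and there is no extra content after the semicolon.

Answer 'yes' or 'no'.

Answer: yes

Derivation:
Input: ((N,P,(Y,X,A)),(K,L),E,(F,B));
Paren balance: 5 '(' vs 5 ')' OK
Ends with single ';': True
Full parse: OK
Valid: True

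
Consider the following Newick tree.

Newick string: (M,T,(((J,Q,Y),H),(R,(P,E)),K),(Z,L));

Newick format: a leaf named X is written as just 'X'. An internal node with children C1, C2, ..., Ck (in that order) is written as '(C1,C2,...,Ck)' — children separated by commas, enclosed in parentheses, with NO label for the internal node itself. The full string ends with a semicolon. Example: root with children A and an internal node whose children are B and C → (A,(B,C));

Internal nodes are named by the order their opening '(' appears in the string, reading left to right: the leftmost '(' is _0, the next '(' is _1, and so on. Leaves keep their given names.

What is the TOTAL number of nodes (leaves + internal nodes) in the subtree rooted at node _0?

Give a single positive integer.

Answer: 19

Derivation:
Newick: (M,T,(((J,Q,Y),H),(R,(P,E)),K),(Z,L));
Locate _0: it is the '(' at position 0 (the 1st '(' reading left to right).
Query: subtree rooted at _0
_0: subtree_size = 1 + 18
  M: subtree_size = 1 + 0
  T: subtree_size = 1 + 0
  _1: subtree_size = 1 + 12
    _2: subtree_size = 1 + 5
      _3: subtree_size = 1 + 3
        J: subtree_size = 1 + 0
        Q: subtree_size = 1 + 0
        Y: subtree_size = 1 + 0
      H: subtree_size = 1 + 0
    _4: subtree_size = 1 + 4
      R: subtree_size = 1 + 0
      _5: subtree_size = 1 + 2
        P: subtree_size = 1 + 0
        E: subtree_size = 1 + 0
    K: subtree_size = 1 + 0
  _6: subtree_size = 1 + 2
    Z: subtree_size = 1 + 0
    L: subtree_size = 1 + 0
Total subtree size of _0: 19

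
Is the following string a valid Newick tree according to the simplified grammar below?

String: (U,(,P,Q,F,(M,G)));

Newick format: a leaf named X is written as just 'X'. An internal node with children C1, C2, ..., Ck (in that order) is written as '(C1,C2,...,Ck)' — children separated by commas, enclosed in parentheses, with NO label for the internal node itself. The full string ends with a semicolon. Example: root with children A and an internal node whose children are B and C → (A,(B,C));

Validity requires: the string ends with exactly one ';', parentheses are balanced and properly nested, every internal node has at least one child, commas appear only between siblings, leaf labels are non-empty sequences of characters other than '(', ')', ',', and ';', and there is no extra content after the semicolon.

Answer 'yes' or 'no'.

Input: (U,(,P,Q,F,(M,G)));
Paren balance: 3 '(' vs 3 ')' OK
Ends with single ';': True
Full parse: FAILS (empty leaf label at pos 4)
Valid: False

Answer: no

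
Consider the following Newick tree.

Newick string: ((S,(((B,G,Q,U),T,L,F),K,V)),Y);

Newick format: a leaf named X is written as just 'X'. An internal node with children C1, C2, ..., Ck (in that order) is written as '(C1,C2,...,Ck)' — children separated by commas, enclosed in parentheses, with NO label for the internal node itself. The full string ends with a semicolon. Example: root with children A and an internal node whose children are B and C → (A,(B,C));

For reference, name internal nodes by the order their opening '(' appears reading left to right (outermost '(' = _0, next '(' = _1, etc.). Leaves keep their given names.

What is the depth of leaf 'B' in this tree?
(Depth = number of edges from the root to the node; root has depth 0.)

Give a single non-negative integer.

Answer: 5

Derivation:
Newick: ((S,(((B,G,Q,U),T,L,F),K,V)),Y);
Naming internals by '(' encounter order: outermost '(' = _0, next = _1, ...
Query node: B
Path from root: _0 -> _1 -> _2 -> _3 -> _4 -> B
Depth of B: 5 (number of edges from root)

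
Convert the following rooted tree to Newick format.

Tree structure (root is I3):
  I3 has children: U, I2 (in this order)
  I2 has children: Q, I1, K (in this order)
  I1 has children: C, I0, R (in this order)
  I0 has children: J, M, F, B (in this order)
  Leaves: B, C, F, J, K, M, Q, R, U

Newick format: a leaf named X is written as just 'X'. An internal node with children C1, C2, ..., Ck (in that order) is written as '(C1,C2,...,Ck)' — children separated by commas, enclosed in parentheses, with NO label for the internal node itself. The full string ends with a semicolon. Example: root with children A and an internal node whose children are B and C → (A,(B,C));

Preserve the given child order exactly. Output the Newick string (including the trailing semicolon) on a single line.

internal I3 with children ['U', 'I2']
  leaf 'U' → 'U'
  internal I2 with children ['Q', 'I1', 'K']
    leaf 'Q' → 'Q'
    internal I1 with children ['C', 'I0', 'R']
      leaf 'C' → 'C'
      internal I0 with children ['J', 'M', 'F', 'B']
        leaf 'J' → 'J'
        leaf 'M' → 'M'
        leaf 'F' → 'F'
        leaf 'B' → 'B'
      → '(J,M,F,B)'
      leaf 'R' → 'R'
    → '(C,(J,M,F,B),R)'
    leaf 'K' → 'K'
  → '(Q,(C,(J,M,F,B),R),K)'
→ '(U,(Q,(C,(J,M,F,B),R),K))'
Final: (U,(Q,(C,(J,M,F,B),R),K));

Answer: (U,(Q,(C,(J,M,F,B),R),K));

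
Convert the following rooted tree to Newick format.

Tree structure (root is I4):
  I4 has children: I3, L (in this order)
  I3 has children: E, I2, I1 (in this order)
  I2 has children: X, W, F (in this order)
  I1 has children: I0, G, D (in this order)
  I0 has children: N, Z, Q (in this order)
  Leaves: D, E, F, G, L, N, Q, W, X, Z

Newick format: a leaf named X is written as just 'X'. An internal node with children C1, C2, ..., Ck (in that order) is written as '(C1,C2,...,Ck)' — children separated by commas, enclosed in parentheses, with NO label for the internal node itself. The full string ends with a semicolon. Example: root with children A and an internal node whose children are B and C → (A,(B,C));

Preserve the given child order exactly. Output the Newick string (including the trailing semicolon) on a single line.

Answer: ((E,(X,W,F),((N,Z,Q),G,D)),L);

Derivation:
internal I4 with children ['I3', 'L']
  internal I3 with children ['E', 'I2', 'I1']
    leaf 'E' → 'E'
    internal I2 with children ['X', 'W', 'F']
      leaf 'X' → 'X'
      leaf 'W' → 'W'
      leaf 'F' → 'F'
    → '(X,W,F)'
    internal I1 with children ['I0', 'G', 'D']
      internal I0 with children ['N', 'Z', 'Q']
        leaf 'N' → 'N'
        leaf 'Z' → 'Z'
        leaf 'Q' → 'Q'
      → '(N,Z,Q)'
      leaf 'G' → 'G'
      leaf 'D' → 'D'
    → '((N,Z,Q),G,D)'
  → '(E,(X,W,F),((N,Z,Q),G,D))'
  leaf 'L' → 'L'
→ '((E,(X,W,F),((N,Z,Q),G,D)),L)'
Final: ((E,(X,W,F),((N,Z,Q),G,D)),L);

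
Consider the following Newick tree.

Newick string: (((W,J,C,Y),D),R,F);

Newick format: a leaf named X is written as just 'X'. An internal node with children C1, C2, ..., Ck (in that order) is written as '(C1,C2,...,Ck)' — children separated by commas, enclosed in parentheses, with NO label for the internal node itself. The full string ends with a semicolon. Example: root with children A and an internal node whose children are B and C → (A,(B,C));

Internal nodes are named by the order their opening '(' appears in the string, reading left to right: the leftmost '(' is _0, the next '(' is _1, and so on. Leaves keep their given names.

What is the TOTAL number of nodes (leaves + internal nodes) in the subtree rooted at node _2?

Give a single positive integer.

Answer: 5

Derivation:
Newick: (((W,J,C,Y),D),R,F);
Locate _2: it is the '(' at position 2 (the 3rd '(' reading left to right).
Query: subtree rooted at _2
_2: subtree_size = 1 + 4
  W: subtree_size = 1 + 0
  J: subtree_size = 1 + 0
  C: subtree_size = 1 + 0
  Y: subtree_size = 1 + 0
Total subtree size of _2: 5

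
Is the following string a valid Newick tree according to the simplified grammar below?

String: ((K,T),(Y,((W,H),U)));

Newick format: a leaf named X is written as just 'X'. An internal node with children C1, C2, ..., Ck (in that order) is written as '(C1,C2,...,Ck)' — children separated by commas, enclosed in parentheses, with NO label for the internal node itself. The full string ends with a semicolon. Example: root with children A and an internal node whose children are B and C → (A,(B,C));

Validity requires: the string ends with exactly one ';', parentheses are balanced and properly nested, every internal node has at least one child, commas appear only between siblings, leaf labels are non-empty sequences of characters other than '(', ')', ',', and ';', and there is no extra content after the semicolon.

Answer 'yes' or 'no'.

Input: ((K,T),(Y,((W,H),U)));
Paren balance: 5 '(' vs 5 ')' OK
Ends with single ';': True
Full parse: OK
Valid: True

Answer: yes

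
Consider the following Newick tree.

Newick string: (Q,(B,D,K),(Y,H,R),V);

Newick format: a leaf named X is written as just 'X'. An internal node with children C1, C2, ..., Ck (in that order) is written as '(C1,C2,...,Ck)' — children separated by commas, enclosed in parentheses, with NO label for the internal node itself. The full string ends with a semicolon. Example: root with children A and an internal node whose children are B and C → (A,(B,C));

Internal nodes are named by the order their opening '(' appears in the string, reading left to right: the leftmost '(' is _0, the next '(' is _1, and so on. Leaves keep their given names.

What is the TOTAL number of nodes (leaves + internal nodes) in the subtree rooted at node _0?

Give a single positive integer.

Newick: (Q,(B,D,K),(Y,H,R),V);
Locate _0: it is the '(' at position 0 (the 1st '(' reading left to right).
Query: subtree rooted at _0
_0: subtree_size = 1 + 10
  Q: subtree_size = 1 + 0
  _1: subtree_size = 1 + 3
    B: subtree_size = 1 + 0
    D: subtree_size = 1 + 0
    K: subtree_size = 1 + 0
  _2: subtree_size = 1 + 3
    Y: subtree_size = 1 + 0
    H: subtree_size = 1 + 0
    R: subtree_size = 1 + 0
  V: subtree_size = 1 + 0
Total subtree size of _0: 11

Answer: 11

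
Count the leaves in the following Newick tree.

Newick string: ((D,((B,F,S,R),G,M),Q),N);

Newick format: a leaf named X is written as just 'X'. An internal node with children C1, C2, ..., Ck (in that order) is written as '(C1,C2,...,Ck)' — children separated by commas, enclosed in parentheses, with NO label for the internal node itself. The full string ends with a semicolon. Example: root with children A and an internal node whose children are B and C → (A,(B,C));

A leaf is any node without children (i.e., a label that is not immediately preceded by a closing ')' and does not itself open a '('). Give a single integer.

Newick: ((D,((B,F,S,R),G,M),Q),N);
Scan left-to-right; a leaf is any maximal label run not followed by '(':
  pos 2: leaf 'D' → count = 1
  pos 6: leaf 'B' → count = 2
  pos 8: leaf 'F' → count = 3
  pos 10: leaf 'S' → count = 4
  pos 12: leaf 'R' → count = 5
  pos 15: leaf 'G' → count = 6
  pos 17: leaf 'M' → count = 7
  pos 20: leaf 'Q' → count = 8
  pos 23: leaf 'N' → count = 9
Total leaves: 9

Answer: 9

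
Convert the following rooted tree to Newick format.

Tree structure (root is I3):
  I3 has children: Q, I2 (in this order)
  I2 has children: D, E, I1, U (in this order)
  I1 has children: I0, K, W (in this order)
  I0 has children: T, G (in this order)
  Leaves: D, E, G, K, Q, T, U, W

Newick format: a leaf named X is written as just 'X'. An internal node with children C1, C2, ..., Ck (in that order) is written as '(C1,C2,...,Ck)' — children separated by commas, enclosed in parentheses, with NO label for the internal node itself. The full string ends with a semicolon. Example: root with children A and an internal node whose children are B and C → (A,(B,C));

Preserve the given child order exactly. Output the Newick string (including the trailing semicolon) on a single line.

internal I3 with children ['Q', 'I2']
  leaf 'Q' → 'Q'
  internal I2 with children ['D', 'E', 'I1', 'U']
    leaf 'D' → 'D'
    leaf 'E' → 'E'
    internal I1 with children ['I0', 'K', 'W']
      internal I0 with children ['T', 'G']
        leaf 'T' → 'T'
        leaf 'G' → 'G'
      → '(T,G)'
      leaf 'K' → 'K'
      leaf 'W' → 'W'
    → '((T,G),K,W)'
    leaf 'U' → 'U'
  → '(D,E,((T,G),K,W),U)'
→ '(Q,(D,E,((T,G),K,W),U))'
Final: (Q,(D,E,((T,G),K,W),U));

Answer: (Q,(D,E,((T,G),K,W),U));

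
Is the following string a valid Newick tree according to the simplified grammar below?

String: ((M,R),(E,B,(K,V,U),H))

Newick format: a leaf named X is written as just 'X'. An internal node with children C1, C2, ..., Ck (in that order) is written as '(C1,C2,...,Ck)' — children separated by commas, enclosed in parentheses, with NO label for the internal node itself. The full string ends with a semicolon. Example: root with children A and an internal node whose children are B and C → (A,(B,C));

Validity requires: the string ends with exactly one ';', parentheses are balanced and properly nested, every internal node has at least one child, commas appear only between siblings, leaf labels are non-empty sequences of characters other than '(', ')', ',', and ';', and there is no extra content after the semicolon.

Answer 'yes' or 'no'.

Answer: no

Derivation:
Input: ((M,R),(E,B,(K,V,U),H))
Paren balance: 4 '(' vs 4 ')' OK
Ends with single ';': False
Full parse: FAILS (must end with ;)
Valid: False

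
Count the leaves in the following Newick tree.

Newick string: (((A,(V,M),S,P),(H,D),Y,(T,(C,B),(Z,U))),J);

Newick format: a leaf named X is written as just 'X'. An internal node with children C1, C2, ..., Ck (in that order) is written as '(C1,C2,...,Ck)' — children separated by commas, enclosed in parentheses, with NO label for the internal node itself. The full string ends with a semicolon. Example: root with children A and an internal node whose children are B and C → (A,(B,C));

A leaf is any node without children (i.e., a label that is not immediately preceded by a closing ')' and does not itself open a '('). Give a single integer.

Newick: (((A,(V,M),S,P),(H,D),Y,(T,(C,B),(Z,U))),J);
Scan left-to-right; a leaf is any maximal label run not followed by '(':
  pos 3: leaf 'A' → count = 1
  pos 6: leaf 'V' → count = 2
  pos 8: leaf 'M' → count = 3
  pos 11: leaf 'S' → count = 4
  pos 13: leaf 'P' → count = 5
  pos 17: leaf 'H' → count = 6
  pos 19: leaf 'D' → count = 7
  pos 22: leaf 'Y' → count = 8
  pos 25: leaf 'T' → count = 9
  pos 28: leaf 'C' → count = 10
  pos 30: leaf 'B' → count = 11
  pos 34: leaf 'Z' → count = 12
  pos 36: leaf 'U' → count = 13
  pos 41: leaf 'J' → count = 14
Total leaves: 14

Answer: 14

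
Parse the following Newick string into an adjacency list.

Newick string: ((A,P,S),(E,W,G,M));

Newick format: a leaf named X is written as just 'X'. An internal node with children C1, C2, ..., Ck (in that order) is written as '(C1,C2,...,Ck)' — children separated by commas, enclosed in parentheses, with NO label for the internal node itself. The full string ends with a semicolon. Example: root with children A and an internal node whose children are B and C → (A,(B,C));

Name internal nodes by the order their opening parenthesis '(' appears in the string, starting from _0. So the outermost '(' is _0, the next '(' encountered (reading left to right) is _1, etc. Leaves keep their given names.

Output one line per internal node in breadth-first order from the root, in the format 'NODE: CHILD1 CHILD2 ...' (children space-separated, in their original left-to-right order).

Answer: _0: _1 _2
_1: A P S
_2: E W G M

Derivation:
Input: ((A,P,S),(E,W,G,M));
Scanning left-to-right, naming '(' by encounter order:
  pos 0: '(' -> open internal node _0 (depth 1)
  pos 1: '(' -> open internal node _1 (depth 2)
  pos 7: ')' -> close internal node _1 (now at depth 1)
  pos 9: '(' -> open internal node _2 (depth 2)
  pos 17: ')' -> close internal node _2 (now at depth 1)
  pos 18: ')' -> close internal node _0 (now at depth 0)
Total internal nodes: 3
BFS adjacency from root:
  _0: _1 _2
  _1: A P S
  _2: E W G M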